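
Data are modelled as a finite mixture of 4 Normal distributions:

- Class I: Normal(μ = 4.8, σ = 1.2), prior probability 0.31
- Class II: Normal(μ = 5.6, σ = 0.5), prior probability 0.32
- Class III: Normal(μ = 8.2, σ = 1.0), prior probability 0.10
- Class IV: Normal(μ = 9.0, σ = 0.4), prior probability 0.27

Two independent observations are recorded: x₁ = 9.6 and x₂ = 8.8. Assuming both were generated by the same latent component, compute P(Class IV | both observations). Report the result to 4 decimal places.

P(component k | x) = π_k·f_k(x) / marginal(x), where marginal(x) = Σ_j π_j·f_j(x).
Since both observations come from the same component, the likelihood for component k is f_k(x₁)·f_k(x₂).
  f_I = [0.000111525] × [0.00128523] = 1.43336e-07
  f_II = [1.01045e-14] × [1.01763e-09] = 1.02827e-23
  f_III = [0.149727] × [0.333225] = 0.0498929
  f_IV = [0.323794] × [0.880163] = 0.284992
Multiply by the mixture weights:
  π_I·f_I = 0.31 × 1.43336e-07 = 4.44341e-08
  π_II·f_II = 0.32 × 1.02827e-23 = 3.29045e-24
  π_III·f_III = 0.10 × 0.0498929 = 0.00498929
  π_IV·f_IV = 0.27 × 0.284992 = 0.0769477
Normaliser: 4.44341e-08 + 3.29045e-24 + 0.00498929 + 0.0769477 = 0.0819371
P(Class IV | x) ≈ 0.9391

0.9391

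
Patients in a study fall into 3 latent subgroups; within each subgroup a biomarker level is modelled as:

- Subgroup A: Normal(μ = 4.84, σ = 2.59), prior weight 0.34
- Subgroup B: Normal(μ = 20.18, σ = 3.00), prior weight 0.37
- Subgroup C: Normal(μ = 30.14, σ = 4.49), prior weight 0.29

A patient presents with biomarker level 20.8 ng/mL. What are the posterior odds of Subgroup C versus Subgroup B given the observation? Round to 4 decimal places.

0.0615

Since P(k|x) ∝ π_k f_k(x), the posterior odds are π_i f_i(x) / (π_j f_j(x)).
Evaluate each component's likelihood at the observed value:
  p_A = (1/(2.59·√(2π)))·exp(−(20.8−4.84)²/(2·2.59²)) = 0.154032·exp(-18.98612) = 8.7507e-10
  p_B = (1/(3.00·√(2π)))·exp(−(20.8−20.18)²/(2·3.00²)) = 0.132981·exp(-0.02136) = 0.130171
  p_C = (1/(4.49·√(2π)))·exp(−(20.8−30.14)²/(2·4.49²)) = 0.088851·exp(-2.16357) = 0.0102103
Posterior odds = (π_C·p_C) / (π_B·p_B) = (0.29·0.0102103) / (0.37·0.130171) = 0.00296098 / 0.0481633 ≈ 0.0615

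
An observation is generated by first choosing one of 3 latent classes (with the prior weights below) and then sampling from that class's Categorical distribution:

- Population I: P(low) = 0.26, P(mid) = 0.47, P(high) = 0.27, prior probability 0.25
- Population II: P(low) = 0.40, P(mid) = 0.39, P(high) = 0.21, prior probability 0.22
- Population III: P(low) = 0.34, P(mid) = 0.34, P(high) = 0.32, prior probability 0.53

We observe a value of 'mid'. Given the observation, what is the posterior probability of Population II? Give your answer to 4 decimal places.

By Bayes' theorem, P(k | x) = w_k f_k(x) / Σ_j w_j f_j(x).
Categorical probabilities:
  p_I = P(mid | comp) = 0.47
  p_II = P(mid | comp) = 0.39
  p_III = P(mid | comp) = 0.34
Multiply by the mixture weights:
  w_I·p_I = 0.25 × 0.47 = 0.1175
  w_II·p_II = 0.22 × 0.39 = 0.0858
  w_III·p_III = 0.53 × 0.34 = 0.1802
Evidence: 0.1175 + 0.0858 + 0.1802 = 0.3835
So the posterior for Population II is 0.0858 / 0.3835 ≈ 0.2237.

0.2237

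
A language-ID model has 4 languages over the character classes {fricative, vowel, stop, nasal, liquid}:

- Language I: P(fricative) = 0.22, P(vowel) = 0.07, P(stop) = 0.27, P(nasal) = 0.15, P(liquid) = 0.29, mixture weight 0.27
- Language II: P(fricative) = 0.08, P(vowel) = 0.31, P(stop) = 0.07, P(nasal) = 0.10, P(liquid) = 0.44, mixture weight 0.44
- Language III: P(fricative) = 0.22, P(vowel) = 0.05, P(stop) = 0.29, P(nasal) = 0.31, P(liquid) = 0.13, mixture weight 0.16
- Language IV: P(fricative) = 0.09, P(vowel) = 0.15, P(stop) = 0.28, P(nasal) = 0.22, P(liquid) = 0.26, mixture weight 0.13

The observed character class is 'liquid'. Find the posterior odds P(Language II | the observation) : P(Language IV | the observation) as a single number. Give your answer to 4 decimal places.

Posterior odds = (π_i f_i(x)) / (π_j f_j(x)); the normalising sum cancels.
Component likelihoods at x = 'liquid':
  L_I = P(liquid | comp) = 0.29
  L_II = P(liquid | comp) = 0.44
  L_III = P(liquid | comp) = 0.13
  L_IV = P(liquid | comp) = 0.26
0.1936 / 0.0338 ≈ 5.7278

5.7278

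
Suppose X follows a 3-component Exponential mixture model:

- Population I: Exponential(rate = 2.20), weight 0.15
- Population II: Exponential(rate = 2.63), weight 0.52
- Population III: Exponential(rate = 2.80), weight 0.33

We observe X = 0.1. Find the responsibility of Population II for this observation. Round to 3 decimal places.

P(component k | x) = P(Z=k)·f_k(x) / marginal(x), where marginal(x) = Σ_j P(Z=j)·f_j(x).
Evaluate each component's likelihood at the observed value:
  L_I = 2.20·e^(−2.20·0.1) = 2.20·e^(−0.2200) = 1.76554
  L_II = 2.63·e^(−2.63·0.1) = 2.63·e^(−0.2630) = 2.02179
  L_III = 2.80·e^(−2.80·0.1) = 2.80·e^(−0.2800) = 2.11619
Unnormalised posteriors:
  P(Z=I)·L_I = 0.15 × 1.76554 = 0.264831
  P(Z=II)·L_II = 0.52 × 2.02179 = 1.05133
  P(Z=III)·L_III = 0.33 × 2.11619 = 0.698344
Denominator: 0.264831 + 1.05133 + 0.698344 = 2.01451
P(Population II | the observation) = 1.05133 / 2.01451 ≈ 0.522

0.522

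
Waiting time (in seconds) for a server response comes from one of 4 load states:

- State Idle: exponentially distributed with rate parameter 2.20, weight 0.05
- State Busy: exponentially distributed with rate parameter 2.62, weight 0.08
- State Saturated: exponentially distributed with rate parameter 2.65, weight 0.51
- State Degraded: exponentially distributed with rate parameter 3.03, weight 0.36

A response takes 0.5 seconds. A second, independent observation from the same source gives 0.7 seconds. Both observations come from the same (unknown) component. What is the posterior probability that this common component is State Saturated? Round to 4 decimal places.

The responsibility of component k is P(Z=k) f_k(x) divided by Σ_j P(Z=j) f_j(x).
Since both observations come from the same component, the likelihood for component k is f_k(x₁)·f_k(x₂).
  L_Idle = [0.732316] × [0.471638] = 0.345389
  L_Busy = [0.706929] × [0.418606] = 0.295924
  L_Saturated = [0.704378] × [0.4146] = 0.292035
  L_Degraded = [0.666019] × [0.363332] = 0.241986
Weight by the priors:
  P(Z=Idle)·L_Idle = 0.05 × 0.345389 = 0.0172694
  P(Z=Busy)·L_Busy = 0.08 × 0.295924 = 0.0236739
  P(Z=Saturated)·L_Saturated = 0.51 × 0.292035 = 0.148938
  P(Z=Degraded)·L_Degraded = 0.36 × 0.241986 = 0.087115
Sum: 0.0172694 + 0.0236739 + 0.148938 + 0.087115 = 0.276996
Responsibility of State Saturated: 0.148938 / 0.276996 ≈ 0.5377

0.5377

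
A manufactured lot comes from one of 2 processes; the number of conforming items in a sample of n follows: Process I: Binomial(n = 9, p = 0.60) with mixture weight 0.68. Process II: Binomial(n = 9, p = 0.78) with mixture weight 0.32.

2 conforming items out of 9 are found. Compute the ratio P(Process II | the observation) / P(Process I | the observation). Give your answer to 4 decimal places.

0.0121

The posterior odds equal the prior odds times the likelihood ratio: (P(Z=i)/P(Z=j))·(f_i(x)/f_j(x)).
Evaluate each component's likelihood at the observed value:
  f_I = C(9,2)·0.60^2·0.40^7 = 36·0.36·0.0016384 = 0.0212337
  f_II = C(9,2)·0.78^2·0.22^7 = 36·0.6084·2.49436e-05 = 0.000546324
0.000174824 / 0.0144389 ≈ 0.0121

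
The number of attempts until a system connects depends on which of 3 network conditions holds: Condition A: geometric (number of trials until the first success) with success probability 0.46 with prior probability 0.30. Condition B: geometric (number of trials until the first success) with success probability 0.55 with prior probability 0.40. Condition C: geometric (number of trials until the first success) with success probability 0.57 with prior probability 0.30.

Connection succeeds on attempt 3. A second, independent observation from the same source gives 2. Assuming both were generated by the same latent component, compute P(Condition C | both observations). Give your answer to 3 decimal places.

0.269

Apply Bayes' rule: the posterior for each component is proportional to its prior times its likelihood at x.
Since both observations come from the same component, the likelihood for component k is f_k(x₁)·f_k(x₂).
  p_A = [0.46·(1−0.46)^2 = 0.46·0.2916 = 0.134136] × [0.2484] = 0.0333194
  p_B = [0.55·(1−0.55)^2 = 0.55·0.2025 = 0.111375] × [0.2475] = 0.0275653
  p_C = [0.57·(1−0.57)^2 = 0.57·0.1849 = 0.105393] × [0.2451] = 0.0258318
Prior × likelihood for each component:
  P(Z=A)·p_A = 0.30 × 0.0333194 = 0.00999581
  P(Z=B)·p_B = 0.40 × 0.0275653 = 0.0110261
  P(Z=C)·p_C = 0.30 × 0.0258318 = 0.00774955
Sum: 0.00999581 + 0.0110261 + 0.00774955 = 0.0287715
P(Condition C | x) ≈ 0.269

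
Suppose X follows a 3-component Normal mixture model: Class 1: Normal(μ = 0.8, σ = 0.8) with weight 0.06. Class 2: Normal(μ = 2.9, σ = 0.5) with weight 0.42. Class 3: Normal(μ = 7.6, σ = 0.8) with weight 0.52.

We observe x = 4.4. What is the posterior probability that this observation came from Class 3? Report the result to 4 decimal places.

0.0228

P(component k | x) = π_k·f_k(x) / marginal(x), where marginal(x) = Σ_j π_j·f_j(x).
Evaluate each component's likelihood at the observed value:
  f_1 = (1/(0.8·√(2π)))·exp(−(4.4−0.8)²/(2·0.8²)) = 0.498678·exp(-10.12500) = 1.99797e-05
  f_2 = (1/(0.5·√(2π)))·exp(−(4.4−2.9)²/(2·0.5²)) = 0.797885·exp(-4.50000) = 0.0088637
  f_3 = (1/(0.8·√(2π)))·exp(−(4.4−7.6)²/(2·0.8²)) = 0.498678·exp(-8.00000) = 0.000167288
Unnormalised posteriors:
  π_1·f_1 = 0.06 × 1.99797e-05 = 1.19878e-06
  π_2·f_2 = 0.42 × 0.0088637 = 0.00372275
  π_3·f_3 = 0.52 × 0.000167288 = 8.69896e-05
Sum: 1.19878e-06 + 0.00372275 + 8.69896e-05 = 0.00381094
P(Class 3 | data) = 8.69896e-05 / 0.00381094 ≈ 0.0228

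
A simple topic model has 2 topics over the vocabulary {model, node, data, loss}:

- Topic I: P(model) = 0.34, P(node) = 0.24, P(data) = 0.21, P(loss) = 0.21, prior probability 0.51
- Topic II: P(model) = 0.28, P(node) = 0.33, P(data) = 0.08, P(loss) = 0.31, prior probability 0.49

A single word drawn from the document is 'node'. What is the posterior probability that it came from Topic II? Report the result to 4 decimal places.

0.5692

The responsibility of component k is P(Z=k) f_k(x) divided by Σ_j P(Z=j) f_j(x).
Component likelihoods at x = 'node':
  f_I = P(node | comp) = 0.24
  f_II = P(node | comp) = 0.33
Multiply by the mixture weights:
  P(Z=I)·f_I = 0.51 × 0.24 = 0.1224
  P(Z=II)·f_II = 0.49 × 0.33 = 0.1617
Sum: 0.1224 + 0.1617 = 0.2841
Responsibility of Topic II: 0.1617 / 0.2841 ≈ 0.5692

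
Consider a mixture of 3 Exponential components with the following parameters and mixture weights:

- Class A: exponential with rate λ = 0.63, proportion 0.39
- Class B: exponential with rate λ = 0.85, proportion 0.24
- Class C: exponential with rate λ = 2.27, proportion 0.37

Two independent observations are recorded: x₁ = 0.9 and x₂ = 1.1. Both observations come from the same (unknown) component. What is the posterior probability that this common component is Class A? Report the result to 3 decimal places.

0.458

P(component k | x) = π_k·f_k(x) / marginal(x), where marginal(x) = Σ_j π_j·f_j(x).
Since both observations come from the same component, the likelihood for component k is f_k(x₁)·f_k(x₂).
  L_A = [0.357351] × [0.315046] = 0.112582
  L_B = [0.395534] × [0.333698] = 0.131989
  L_C = [0.294281] × [0.186893] = 0.054999
Unnormalised posteriors:
  π_A·L_A = 0.39 × 0.112582 = 0.0439071
  π_B·L_B = 0.24 × 0.131989 = 0.0316773
  π_C·L_C = 0.37 × 0.054999 = 0.0203496
Marginal: 0.0439071 + 0.0316773 + 0.0203496 = 0.095934
P(Class A | x₁,x₂) ≈ 0.458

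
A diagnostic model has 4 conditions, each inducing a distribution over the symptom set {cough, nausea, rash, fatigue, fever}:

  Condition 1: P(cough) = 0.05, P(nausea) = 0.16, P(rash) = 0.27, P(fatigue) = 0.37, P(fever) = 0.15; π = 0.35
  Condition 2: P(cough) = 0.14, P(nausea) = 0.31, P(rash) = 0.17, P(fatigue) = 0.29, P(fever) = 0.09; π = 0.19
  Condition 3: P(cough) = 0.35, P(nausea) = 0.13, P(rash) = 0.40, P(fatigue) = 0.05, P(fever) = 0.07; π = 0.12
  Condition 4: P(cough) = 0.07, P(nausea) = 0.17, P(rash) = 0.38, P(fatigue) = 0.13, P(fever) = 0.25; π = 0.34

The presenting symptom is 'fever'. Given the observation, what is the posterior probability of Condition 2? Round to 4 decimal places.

0.1049

Posterior ∝ prior × likelihood, so P(k | x) ∝ P(Z=k) f_k(x); normalise over all components.
Categorical probabilities:
  p_1 = P(fever | comp) = 0.15
  p_2 = P(fever | comp) = 0.09
  p_3 = P(fever | comp) = 0.07
  p_4 = P(fever | comp) = 0.25
Weight by the priors:
  P(Z=1)·p_1 = 0.35 × 0.15 = 0.0525
  P(Z=2)·p_2 = 0.19 × 0.09 = 0.0171
  P(Z=3)·p_3 = 0.12 × 0.07 = 0.0084
  P(Z=4)·p_4 = 0.34 × 0.25 = 0.085
Marginal: 0.0525 + 0.0171 + 0.0084 + 0.085 = 0.163
P(Condition 2 | 'fever') ≈ 0.1049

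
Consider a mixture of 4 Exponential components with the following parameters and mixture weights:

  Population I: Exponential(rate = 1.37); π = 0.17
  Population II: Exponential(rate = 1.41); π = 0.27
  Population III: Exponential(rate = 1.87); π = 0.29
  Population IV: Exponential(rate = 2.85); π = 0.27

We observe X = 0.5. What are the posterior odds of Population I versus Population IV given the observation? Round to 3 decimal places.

0.634

Posterior odds = (π_i f_i(x)) / (π_j f_j(x)); the normalising sum cancels.
Component likelihoods at x = 0.5:
  p_I = 1.37·e^(−1.37·0.5) = 1.37·e^(−0.6850) = 0.690604
  p_II = 1.41·e^(−1.41·0.5) = 1.41·e^(−0.7050) = 0.696693
  p_III = 1.87·e^(−1.87·0.5) = 1.87·e^(−0.9350) = 0.734136
  p_IV = 2.85·e^(−2.85·0.5) = 2.85·e^(−1.4250) = 0.685449
0.117403 / 0.185071 ≈ 0.634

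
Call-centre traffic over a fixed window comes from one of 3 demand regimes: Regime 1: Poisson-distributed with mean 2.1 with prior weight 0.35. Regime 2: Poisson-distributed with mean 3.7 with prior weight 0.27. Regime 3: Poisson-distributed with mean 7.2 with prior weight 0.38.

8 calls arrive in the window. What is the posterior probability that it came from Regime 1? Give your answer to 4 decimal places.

0.0070

Posterior ∝ prior × likelihood, so P(k | x) ∝ w_k f_k(x); normalise over all components.
Evaluate each component's likelihood at the observed value:
  f_1 = e^(−2.1)·2.1^8/8! = 0.00114872
  f_2 = e^(−3.7)·3.7^8/8! = 0.0215379
  f_3 = e^(−7.2)·7.2^8/8! = 0.133727
Unnormalised posteriors:
  w_1·f_1 = 0.35 × 0.00114872 = 0.000402053
  w_2·f_2 = 0.27 × 0.0215379 = 0.00581524
  w_3·f_3 = 0.38 × 0.133727 = 0.0508163
Evidence: 0.000402053 + 0.00581524 + 0.0508163 = 0.0570336
P(Regime 1 | data) = 0.000402053 / 0.0570336 ≈ 0.0070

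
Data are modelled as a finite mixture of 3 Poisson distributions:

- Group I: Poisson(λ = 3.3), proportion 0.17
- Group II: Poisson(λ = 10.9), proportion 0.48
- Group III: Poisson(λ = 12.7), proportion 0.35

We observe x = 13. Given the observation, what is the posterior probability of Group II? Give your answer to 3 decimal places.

0.532

Posterior ∝ prior × likelihood, so P(k | x) ∝ π_k f_k(x); normalise over all components.
Poisson probabilities:
  L_I = 3.26009e-05
  L_II = 0.0908771
  L_III = 0.109554
Prior × likelihood for each component:
  π_I·L_I = 0.17 × 3.26009e-05 = 5.54215e-06
  π_II·L_II = 0.48 × 0.0908771 = 0.043621
  π_III·L_III = 0.35 × 0.109554 = 0.0383439
Denominator: 5.54215e-06 + 0.043621 + 0.0383439 = 0.0819704
Responsibility of Group II: 0.043621 / 0.0819704 ≈ 0.532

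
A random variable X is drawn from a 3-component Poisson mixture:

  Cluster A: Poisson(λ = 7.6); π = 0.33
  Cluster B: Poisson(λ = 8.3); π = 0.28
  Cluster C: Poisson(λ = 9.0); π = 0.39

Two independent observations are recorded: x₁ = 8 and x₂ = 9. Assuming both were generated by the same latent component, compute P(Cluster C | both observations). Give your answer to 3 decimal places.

0.397

Apply Bayes' rule: the posterior for each component is proportional to its prior times its likelihood at x.
Since both observations come from the same component, the likelihood for component k is f_k(x₁)·f_k(x₂).
  L_A = [e^(−7.6)·7.6^8/8! = 0.13815] × [0.11666] = 0.0161165
  L_B = [e^(−8.3)·8.3^8/8! = 0.138823] × [0.128025] = 0.0177728
  L_C = [e^(−9.0)·9.0^8/8! = 0.131756] × [0.131756] = 0.0173595
Unnormalised posteriors:
  P(Z=A)·L_A = 0.33 × 0.0161165 = 0.00531845
  P(Z=B)·L_B = 0.28 × 0.0177728 = 0.00497638
  P(Z=C)·L_C = 0.39 × 0.0173595 = 0.00677022
Denominator: 0.00531845 + 0.00497638 + 0.00677022 = 0.0170651
Responsibility of Cluster C: 0.00677022 / 0.0170651 ≈ 0.397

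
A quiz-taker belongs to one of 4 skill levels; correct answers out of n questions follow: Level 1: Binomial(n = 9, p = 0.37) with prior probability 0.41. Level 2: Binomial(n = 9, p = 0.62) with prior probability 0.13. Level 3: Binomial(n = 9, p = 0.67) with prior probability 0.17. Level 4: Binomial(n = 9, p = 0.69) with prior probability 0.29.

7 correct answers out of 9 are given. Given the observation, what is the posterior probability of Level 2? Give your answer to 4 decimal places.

The responsibility of component k is π_k f_k(x) divided by Σ_j π_j f_j(x).
Component likelihoods at x = 7 correct answers out of 9:
  p_1 = 0.0135642
  p_2 = 0.183068
  p_3 = 0.237604
  p_4 = 0.257614
Weight by the priors:
  π_1·p_1 = 0.41 × 0.0135642 = 0.00556134
  π_2·p_2 = 0.13 × 0.183068 = 0.0237988
  π_3·p_3 = 0.17 × 0.237604 = 0.0403927
  π_4·p_4 = 0.29 × 0.257614 = 0.0747081
Sum: 0.00556134 + 0.0237988 + 0.0403927 + 0.0747081 = 0.144461
Responsibility of Level 2: 0.0237988 / 0.144461 ≈ 0.1647

0.1647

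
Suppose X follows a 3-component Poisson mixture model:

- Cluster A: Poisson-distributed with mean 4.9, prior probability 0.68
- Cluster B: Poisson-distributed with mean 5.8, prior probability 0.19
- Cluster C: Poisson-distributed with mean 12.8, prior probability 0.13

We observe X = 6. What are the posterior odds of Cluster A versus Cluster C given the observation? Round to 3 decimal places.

44.403

The posterior odds equal the prior odds times the likelihood ratio: (π_i/π_j)·(f_i(x)/f_j(x)).
Poisson probabilities:
  p_A = e^(−4.9)·4.9^6/6! = 0.143153
  p_B = e^(−5.8)·5.8^6/6! = 0.160076
  p_C = e^(−12.8)·12.8^6/6! = 0.0168639
Posterior odds = (π_A·p_A) / (π_C·p_C) = (0.68·0.143153) / (0.13·0.0168639) = 0.0973442 / 0.00219231 ≈ 44.403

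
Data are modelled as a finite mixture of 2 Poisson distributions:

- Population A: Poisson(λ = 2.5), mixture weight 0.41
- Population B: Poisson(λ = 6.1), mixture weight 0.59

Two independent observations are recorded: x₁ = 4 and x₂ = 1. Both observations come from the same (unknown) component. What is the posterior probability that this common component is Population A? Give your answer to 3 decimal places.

P(component k | x) = P(Z=k)·f_k(x) / marginal(x), where marginal(x) = Σ_j P(Z=j)·f_j(x).
Since both observations come from the same component, the likelihood for component k is f_k(x₁)·f_k(x₂).
  p_A = [0.133602] × [0.205212] = 0.0274168
  p_B = [0.129393] × [0.0136815] = 0.00177029
Prior × likelihood for each component:
  P(Z=A)·p_A = 0.41 × 0.0274168 = 0.0112409
  P(Z=B)·p_B = 0.59 × 0.00177029 = 0.00104447
Denominator: 0.0112409 + 0.00104447 = 0.0122854
P(Population A | data) = 0.0112409 / 0.0122854 ≈ 0.915

0.915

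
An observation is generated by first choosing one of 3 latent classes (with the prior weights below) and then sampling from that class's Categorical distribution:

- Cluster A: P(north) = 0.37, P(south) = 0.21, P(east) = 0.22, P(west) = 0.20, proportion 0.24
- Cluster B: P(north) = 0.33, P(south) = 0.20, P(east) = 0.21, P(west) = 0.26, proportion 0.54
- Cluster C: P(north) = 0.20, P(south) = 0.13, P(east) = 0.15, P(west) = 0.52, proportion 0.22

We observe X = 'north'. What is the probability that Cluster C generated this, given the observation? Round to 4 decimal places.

Posterior ∝ prior × likelihood, so P(k | x) ∝ π_k f_k(x); normalise over all components.
Evaluate each component's likelihood at the observed value:
  L_A = 0.37
  L_B = 0.33
  L_C = 0.2
Weight by the priors:
  π_A·L_A = 0.24 × 0.37 = 0.0888
  π_B·L_B = 0.54 × 0.33 = 0.1782
  π_C·L_C = 0.22 × 0.2 = 0.044
Sum: 0.0888 + 0.1782 + 0.044 = 0.311
So the posterior for Cluster C is 0.044 / 0.311 ≈ 0.1415.

0.1415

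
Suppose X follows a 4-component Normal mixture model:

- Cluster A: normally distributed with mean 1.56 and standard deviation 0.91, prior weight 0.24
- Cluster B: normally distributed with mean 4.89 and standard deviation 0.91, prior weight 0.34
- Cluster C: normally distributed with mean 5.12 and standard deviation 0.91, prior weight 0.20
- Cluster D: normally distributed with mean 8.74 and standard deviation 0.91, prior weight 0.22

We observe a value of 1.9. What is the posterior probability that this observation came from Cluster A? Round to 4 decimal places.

By Bayes' theorem, P(k | x) = w_k f_k(x) / Σ_j w_j f_j(x).
Evaluate each component's likelihood at the observed value:
  p_A = 0.408842
  p_B = 0.00198411
  p_C = 0.000837589
  p_D = 2.36367e-13
Multiply by the mixture weights:
  w_A·p_A = 0.24 × 0.408842 = 0.0981221
  w_B·p_B = 0.34 × 0.00198411 = 0.000674596
  w_C·p_C = 0.20 × 0.000837589 = 0.000167518
  w_D·p_D = 0.22 × 2.36367e-13 = 5.20008e-14
Sum: 0.0981221 + 0.000674596 + 0.000167518 + 5.20008e-14 = 0.0989642
P(Cluster A | the observation) ≈ 0.9915

0.9915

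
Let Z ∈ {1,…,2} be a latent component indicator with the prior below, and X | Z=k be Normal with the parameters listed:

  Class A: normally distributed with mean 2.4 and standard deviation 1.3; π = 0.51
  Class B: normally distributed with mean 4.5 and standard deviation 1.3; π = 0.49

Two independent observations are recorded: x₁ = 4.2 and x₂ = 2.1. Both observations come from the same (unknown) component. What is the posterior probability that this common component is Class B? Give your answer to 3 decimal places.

0.313

By Bayes' theorem, P(k | x) = π_k f_k(x) / Σ_j π_j f_j(x).
Since both observations come from the same component, the likelihood for component k is f_k(x₁)·f_k(x₂).
  p_A = [(1/(1.3·√(2π)))·exp(−(4.2−2.4)²/(2·1.3²)) = 0.306879·exp(-0.95858) = 0.117669] × [0.298815] = 0.0351612
  p_B = [(1/(1.3·√(2π)))·exp(−(4.2−4.5)²/(2·1.3²)) = 0.306879·exp(-0.02663) = 0.298815] × [0.05583] = 0.0166828
Multiply by the mixture weights:
  π_A·p_A = 0.51 × 0.0351612 = 0.0179322
  π_B·p_B = 0.49 × 0.0166828 = 0.00817459
Denominator: 0.0179322 + 0.00817459 = 0.0261068
P(Class B | x₁,x₂) ≈ 0.313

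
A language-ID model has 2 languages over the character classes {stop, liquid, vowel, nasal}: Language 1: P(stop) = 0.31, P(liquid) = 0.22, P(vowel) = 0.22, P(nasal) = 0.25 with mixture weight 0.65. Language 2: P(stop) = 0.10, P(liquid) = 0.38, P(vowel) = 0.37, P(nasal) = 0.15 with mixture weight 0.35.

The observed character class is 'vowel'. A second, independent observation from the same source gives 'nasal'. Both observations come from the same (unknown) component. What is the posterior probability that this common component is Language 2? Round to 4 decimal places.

0.3521

P(component k | x) = π_k·f_k(x) / marginal(x), where marginal(x) = Σ_j π_j·f_j(x).
Since both observations come from the same component, the likelihood for component k is f_k(x₁)·f_k(x₂).
  p_1 = [0.22] × [0.25] = 0.055
  p_2 = [0.37] × [0.15] = 0.0555
Multiply by the mixture weights:
  π_1·p_1 = 0.65 × 0.055 = 0.03575
  π_2·p_2 = 0.35 × 0.0555 = 0.019425
Denominator: 0.03575 + 0.019425 = 0.055175
So the posterior for Language 2 is 0.019425 / 0.055175 ≈ 0.3521.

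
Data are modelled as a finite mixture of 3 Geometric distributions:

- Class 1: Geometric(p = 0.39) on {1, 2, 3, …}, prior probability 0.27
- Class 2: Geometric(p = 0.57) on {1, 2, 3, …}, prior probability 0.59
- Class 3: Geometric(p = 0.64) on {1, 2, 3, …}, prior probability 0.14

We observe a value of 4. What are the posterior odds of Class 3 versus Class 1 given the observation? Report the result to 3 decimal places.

Posterior odds = (π_i f_i(x)) / (π_j f_j(x)); the normalising sum cancels.
Geometric probabilities:
  f_1 = 0.0885226
  f_2 = 0.045319
  f_3 = 0.0298598
Odds = (0.14/0.27) × (0.0298598/0.0885226) = 0.518519 × 0.337313 ≈ 0.175

0.175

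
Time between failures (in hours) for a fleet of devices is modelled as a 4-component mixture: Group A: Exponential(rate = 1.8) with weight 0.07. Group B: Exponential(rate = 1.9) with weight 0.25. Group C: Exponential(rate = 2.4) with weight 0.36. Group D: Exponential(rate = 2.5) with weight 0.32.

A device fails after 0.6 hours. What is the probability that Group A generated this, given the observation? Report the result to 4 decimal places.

The responsibility of component k is w_k f_k(x) divided by Σ_j w_j f_j(x).
Evaluate each component's likelihood at the observed value:
  f_A = 0.611272
  f_B = 0.607656
  f_C = 0.568627
  f_D = 0.557825
Unnormalised posteriors:
  w_A·f_A = 0.07 × 0.611272 = 0.042789
  w_B·f_B = 0.25 × 0.607656 = 0.151914
  w_C·f_C = 0.36 × 0.568627 = 0.204706
  w_D·f_D = 0.32 × 0.557825 = 0.178504
Denominator: 0.042789 + 0.151914 + 0.204706 + 0.178504 = 0.577913
P(Group A | data) = 0.042789 / 0.577913 ≈ 0.0740

0.0740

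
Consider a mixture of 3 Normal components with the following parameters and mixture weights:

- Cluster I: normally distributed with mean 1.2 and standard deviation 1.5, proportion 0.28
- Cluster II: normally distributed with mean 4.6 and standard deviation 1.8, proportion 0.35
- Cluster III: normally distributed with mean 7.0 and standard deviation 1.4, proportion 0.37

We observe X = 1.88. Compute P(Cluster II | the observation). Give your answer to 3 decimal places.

0.269

Apply Bayes' rule: the posterior for each component is proportional to its prior times its likelihood at x.
Component likelihoods at x = 1.88:
  p_I = (1/(1.5·√(2π)))·exp(−(1.88−1.2)²/(2·1.5²)) = 0.265962·exp(-0.10276) = 0.23999
  p_II = (1/(1.8·√(2π)))·exp(−(1.88−4.6)²/(2·1.8²)) = 0.221635·exp(-1.14173) = 0.0707606
  p_III = (1/(1.4·√(2π)))·exp(−(1.88−7.0)²/(2·1.4²)) = 0.284959·exp(-6.68735) = 0.000355226
Unnormalised posteriors:
  w_I·p_I = 0.28 × 0.23999 = 0.0671971
  w_II·p_II = 0.35 × 0.0707606 = 0.0247662
  w_III·p_III = 0.37 × 0.000355226 = 0.000131433
Sum: 0.0671971 + 0.0247662 + 0.000131433 = 0.0920947
P(Cluster II | x) = 0.0247662 / 0.0920947 ≈ 0.269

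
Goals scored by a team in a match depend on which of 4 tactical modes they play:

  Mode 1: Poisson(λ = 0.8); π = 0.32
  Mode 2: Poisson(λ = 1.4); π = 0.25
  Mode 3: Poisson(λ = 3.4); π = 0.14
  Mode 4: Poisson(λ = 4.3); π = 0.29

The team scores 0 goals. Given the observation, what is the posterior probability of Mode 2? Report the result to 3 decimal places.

0.288

Apply Bayes' rule: the posterior for each component is proportional to its prior times its likelihood at x.
Evaluate each component's likelihood at the observed value:
  L_1 = e^(−0.8)·0.8^0/0! = 0.449329
  L_2 = e^(−1.4)·1.4^0/0! = 0.246597
  L_3 = e^(−3.4)·3.4^0/0! = 0.0333733
  L_4 = e^(−4.3)·4.3^0/0! = 0.0135686
Prior × likelihood for each component:
  w_1·L_1 = 0.32 × 0.449329 = 0.143785
  w_2·L_2 = 0.25 × 0.246597 = 0.0616492
  w_3·L_3 = 0.14 × 0.0333733 = 0.00467226
  w_4·L_4 = 0.29 × 0.0135686 = 0.00393488
Denominator: 0.143785 + 0.0616492 + 0.00467226 + 0.00393488 = 0.214042
Responsibility of Mode 2: 0.0616492 / 0.214042 ≈ 0.288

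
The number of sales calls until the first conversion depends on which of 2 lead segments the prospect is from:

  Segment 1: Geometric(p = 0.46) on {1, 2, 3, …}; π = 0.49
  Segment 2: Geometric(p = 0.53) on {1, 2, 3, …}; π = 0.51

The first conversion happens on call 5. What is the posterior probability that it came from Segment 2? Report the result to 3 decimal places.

0.408

Posterior ∝ prior × likelihood, so P(k | x) ∝ π_k f_k(x); normalise over all components.
Geometric probabilities:
  p_1 = 0.46·(1−0.46)^4 = 0.46·0.0850306 = 0.0391141
  p_2 = 0.53·(1−0.53)^4 = 0.53·0.0487968 = 0.0258623
Weight by the priors:
  π_1·p_1 = 0.49 × 0.0391141 = 0.0191659
  π_2·p_2 = 0.51 × 0.0258623 = 0.0131898
Denominator: 0.0191659 + 0.0131898 = 0.0323557
Responsibility of Segment 2: 0.0131898 / 0.0323557 ≈ 0.408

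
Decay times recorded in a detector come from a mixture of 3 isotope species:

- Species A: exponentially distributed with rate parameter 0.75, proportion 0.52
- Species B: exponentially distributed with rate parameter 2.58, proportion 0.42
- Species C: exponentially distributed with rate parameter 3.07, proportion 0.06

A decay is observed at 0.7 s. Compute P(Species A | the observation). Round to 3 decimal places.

0.536

P(component k | x) = π_k·f_k(x) / marginal(x), where marginal(x) = Σ_j π_j·f_j(x).
Evaluate each component's likelihood at the observed value:
  f_A = 0.75·e^(−0.75·0.7) = 0.75·e^(−0.5250) = 0.443667
  f_B = 2.58·e^(−2.58·0.7) = 2.58·e^(−1.8060) = 0.42392
  f_C = 3.07·e^(−3.07·0.7) = 3.07·e^(−2.1490) = 0.357964
Weight by the priors:
  π_A·f_A = 0.52 × 0.443667 = 0.230707
  π_B·f_B = 0.42 × 0.42392 = 0.178046
  π_C·f_C = 0.06 × 0.357964 = 0.0214778
Evidence: 0.230707 + 0.178046 + 0.0214778 = 0.430231
Responsibility of Species A: 0.230707 / 0.430231 ≈ 0.536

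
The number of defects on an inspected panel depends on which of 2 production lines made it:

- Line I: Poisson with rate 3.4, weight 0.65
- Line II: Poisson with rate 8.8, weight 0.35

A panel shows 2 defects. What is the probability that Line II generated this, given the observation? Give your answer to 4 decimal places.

0.0160

By Bayes' theorem, P(k | x) = π_k f_k(x) / Σ_j π_j f_j(x).
Poisson probabilities:
  f_I = 0.192898
  f_II = 0.00583638
Multiply by the mixture weights:
  π_I·f_I = 0.65 × 0.192898 = 0.125383
  π_II·f_II = 0.35 × 0.00583638 = 0.00204273
Sum: 0.125383 + 0.00204273 = 0.127426
Responsibility of Line II: 0.00204273 / 0.127426 ≈ 0.0160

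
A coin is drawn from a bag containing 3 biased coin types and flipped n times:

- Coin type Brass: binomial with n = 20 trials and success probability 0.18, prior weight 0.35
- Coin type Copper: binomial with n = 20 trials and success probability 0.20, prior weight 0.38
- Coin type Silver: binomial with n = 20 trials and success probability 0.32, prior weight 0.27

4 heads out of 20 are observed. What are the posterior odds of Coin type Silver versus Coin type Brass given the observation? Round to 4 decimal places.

0.3854

Posterior odds = (π_i f_i(x)) / (π_j f_j(x)); the normalising sum cancels.
Evaluate each component's likelihood at the observed value:
  L_Brass = 0.212523
  L_Copper = 0.218199
  L_Silver = 0.106178
0.0286682 / 0.074383 ≈ 0.3854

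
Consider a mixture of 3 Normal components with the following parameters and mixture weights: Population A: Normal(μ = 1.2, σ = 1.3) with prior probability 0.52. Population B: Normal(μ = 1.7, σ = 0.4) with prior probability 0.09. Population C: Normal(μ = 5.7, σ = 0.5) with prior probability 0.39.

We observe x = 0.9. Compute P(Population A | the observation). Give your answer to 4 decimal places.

P(component k | x) = w_k·f_k(x) / marginal(x), where marginal(x) = Σ_j w_j·f_j(x).
Evaluate each component's likelihood at the observed value:
  f_A = 0.298815
  f_B = 0.134977
  f_C = 7.75622e-21
Weight by the priors:
  w_A·f_A = 0.52 × 0.298815 = 0.155384
  w_B·f_B = 0.09 × 0.134977 = 0.012148
  w_C·f_C = 0.39 × 7.75622e-21 = 3.02493e-21
Evidence: 0.155384 + 0.012148 + 3.02493e-21 = 0.167532
P(Population A | 0.9) ≈ 0.9275

0.9275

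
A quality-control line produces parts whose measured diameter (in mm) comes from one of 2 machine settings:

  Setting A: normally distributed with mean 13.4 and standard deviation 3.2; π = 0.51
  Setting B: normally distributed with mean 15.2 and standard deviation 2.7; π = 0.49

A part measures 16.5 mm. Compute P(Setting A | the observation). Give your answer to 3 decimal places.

Posterior ∝ prior × likelihood, so P(k | x) ∝ π_k f_k(x); normalise over all components.
Component likelihoods at x = 16.5 mm:
  p_A = (1/(3.2·√(2π)))·exp(−(16.5−13.4)²/(2·3.2²)) = 0.124669·exp(-0.46924) = 0.0779781
  p_B = (1/(2.7·√(2π)))·exp(−(16.5−15.2)²/(2·2.7²)) = 0.147756·exp(-0.11591) = 0.131585
Unnormalised posteriors:
  π_A·p_A = 0.51 × 0.0779781 = 0.0397688
  π_B·p_B = 0.49 × 0.131585 = 0.0644766
Marginal: 0.0397688 + 0.0644766 = 0.104245
P(Setting A | 16.5 mm) = 0.0397688 / 0.104245 ≈ 0.381

0.381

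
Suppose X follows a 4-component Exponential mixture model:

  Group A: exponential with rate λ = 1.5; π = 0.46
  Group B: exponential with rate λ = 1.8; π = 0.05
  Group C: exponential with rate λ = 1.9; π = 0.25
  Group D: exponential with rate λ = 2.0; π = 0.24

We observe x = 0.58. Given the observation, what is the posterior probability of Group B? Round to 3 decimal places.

The responsibility of component k is P(Z=k) f_k(x) divided by Σ_j P(Z=j) f_j(x).
Component likelihoods at x = 0.58:
  L_A = 0.628427
  L_B = 0.633679
  L_C = 0.631191
  L_D = 0.626972
Unnormalised posteriors:
  P(Z=A)·L_A = 0.46 × 0.628427 = 0.289077
  P(Z=B)·L_B = 0.05 × 0.633679 = 0.0316839
  P(Z=C)·L_C = 0.25 × 0.631191 = 0.157798
  P(Z=D)·L_D = 0.24 × 0.626972 = 0.150473
Marginal: 0.289077 + 0.0316839 + 0.157798 + 0.150473 = 0.629032
P(Group B | x) = 0.0316839 / 0.629032 ≈ 0.050

0.050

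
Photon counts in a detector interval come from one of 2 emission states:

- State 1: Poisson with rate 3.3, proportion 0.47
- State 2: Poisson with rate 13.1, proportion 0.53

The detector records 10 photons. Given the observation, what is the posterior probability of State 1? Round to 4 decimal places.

0.0162

Apply Bayes' rule: the posterior for each component is proportional to its prior times its likelihood at x.
Component likelihoods at x = 10 photons:
  L_1 = e^(−3.3)·3.3^10/10! = 0.0015567
  L_2 = e^(−13.1)·13.1^10/10! = 0.0838865
Unnormalised posteriors:
  π_1·L_1 = 0.47 × 0.0015567 = 0.000731648
  π_2·L_2 = 0.53 × 0.0838865 = 0.0444599
Marginal: 0.000731648 + 0.0444599 = 0.0451915
Responsibility of State 1: 0.000731648 / 0.0451915 ≈ 0.0162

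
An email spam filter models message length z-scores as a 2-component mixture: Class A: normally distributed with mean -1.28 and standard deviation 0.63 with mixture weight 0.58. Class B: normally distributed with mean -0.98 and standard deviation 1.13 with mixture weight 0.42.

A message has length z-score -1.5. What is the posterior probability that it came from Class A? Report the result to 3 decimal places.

0.722

The responsibility of component k is P(Z=k) f_k(x) divided by Σ_j P(Z=j) f_j(x).
Evaluate each component's likelihood at the observed value:
  L_A = 0.595785
  L_B = 0.317576
Prior × likelihood for each component:
  P(Z=A)·L_A = 0.58 × 0.595785 = 0.345555
  P(Z=B)·L_B = 0.42 × 0.317576 = 0.133382
Evidence: 0.345555 + 0.133382 = 0.478937
P(Class A | x) ≈ 0.722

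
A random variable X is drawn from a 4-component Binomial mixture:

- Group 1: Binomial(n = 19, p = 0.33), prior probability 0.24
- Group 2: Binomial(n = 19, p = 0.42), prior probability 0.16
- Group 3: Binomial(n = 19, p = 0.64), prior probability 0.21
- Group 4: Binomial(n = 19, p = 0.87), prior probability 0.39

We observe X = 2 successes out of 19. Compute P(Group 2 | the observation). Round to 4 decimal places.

0.0851

By Bayes' theorem, P(k | x) = P(Z=k) f_k(x) / Σ_j P(Z=j) f_j(x).
Component likelihoods at x = 2 successes out of 19:
  p_1 = C(19,2)·0.33^2·0.67^17 = 171·0.1089·0.00110477 = 0.0205729
  p_2 = C(19,2)·0.42^2·0.58^17 = 171·0.1764·9.51209e-05 = 0.00286926
  p_3 = C(19,2)·0.64^2·0.36^17 = 171·0.4096·2.86512e-08 = 2.00677e-06
  p_4 = C(19,2)·0.87^2·0.13^17 = 171·0.7569·8.65042e-16 = 1.11962e-13
Prior × likelihood for each component:
  P(Z=1)·p_1 = 0.24 × 0.0205729 = 0.0049375
  P(Z=2)·p_2 = 0.16 × 0.00286926 = 0.000459082
  P(Z=3)·p_3 = 0.21 × 2.00677e-06 = 4.21423e-07
  P(Z=4)·p_4 = 0.39 × 1.11962e-13 = 4.36653e-14
Sum: 0.0049375 + 0.000459082 + 4.21423e-07 + 4.36653e-14 = 0.005397
So the posterior for Group 2 is 0.000459082 / 0.005397 ≈ 0.0851.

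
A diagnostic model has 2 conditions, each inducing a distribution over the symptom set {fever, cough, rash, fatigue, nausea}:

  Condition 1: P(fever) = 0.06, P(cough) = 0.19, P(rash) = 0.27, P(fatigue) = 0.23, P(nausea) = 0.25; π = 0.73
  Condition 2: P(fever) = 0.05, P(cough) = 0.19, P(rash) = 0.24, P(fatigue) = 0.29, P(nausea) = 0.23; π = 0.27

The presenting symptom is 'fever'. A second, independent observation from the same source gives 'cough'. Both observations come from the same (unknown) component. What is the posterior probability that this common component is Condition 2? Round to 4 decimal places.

The responsibility of component k is π_k f_k(x) divided by Σ_j π_j f_j(x).
Since both observations come from the same component, the likelihood for component k is f_k(x₁)·f_k(x₂).
  L_1 = [0.06] × [0.19] = 0.0114
  L_2 = [0.05] × [0.19] = 0.0095
Multiply by the mixture weights:
  π_1·L_1 = 0.73 × 0.0114 = 0.008322
  π_2·L_2 = 0.27 × 0.0095 = 0.002565
Evidence: 0.008322 + 0.002565 = 0.010887
Responsibility of Condition 2: 0.002565 / 0.010887 ≈ 0.2356

0.2356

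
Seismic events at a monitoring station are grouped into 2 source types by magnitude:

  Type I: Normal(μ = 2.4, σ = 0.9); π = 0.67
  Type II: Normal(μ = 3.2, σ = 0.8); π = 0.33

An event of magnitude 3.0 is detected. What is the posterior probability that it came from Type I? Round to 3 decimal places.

0.599

Apply Bayes' rule: the posterior for each component is proportional to its prior times its likelihood at x.
Component likelihoods at x = 3.0:
  L_I = (1/(0.9·√(2π)))·exp(−(3.0−2.4)²/(2·0.9²)) = 0.443269·exp(-0.22222) = 0.354942
  L_II = (1/(0.8·√(2π)))·exp(−(3.0−3.2)²/(2·0.8²)) = 0.498678·exp(-0.03125) = 0.483335
Prior × likelihood for each component:
  w_I·L_I = 0.67 × 0.354942 = 0.237811
  w_II·L_II = 0.33 × 0.483335 = 0.159501
Normaliser: 0.237811 + 0.159501 = 0.397312
Responsibility of Type I: 0.237811 / 0.397312 ≈ 0.599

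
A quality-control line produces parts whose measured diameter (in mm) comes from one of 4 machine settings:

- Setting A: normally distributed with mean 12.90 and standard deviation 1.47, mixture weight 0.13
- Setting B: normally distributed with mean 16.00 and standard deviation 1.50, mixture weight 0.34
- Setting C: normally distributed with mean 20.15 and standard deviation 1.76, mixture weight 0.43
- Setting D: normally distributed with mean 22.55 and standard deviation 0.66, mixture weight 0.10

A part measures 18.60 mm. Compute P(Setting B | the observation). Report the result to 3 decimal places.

Apply Bayes' rule: the posterior for each component is proportional to its prior times its likelihood at x.
Evaluate each component's likelihood at the observed value:
  p_A = (1/(1.47·√(2π)))·exp(−(18.60−12.90)²/(2·1.47²)) = 0.271389·exp(-7.51770) = 0.000147468
  p_B = (1/(1.50·√(2π)))·exp(−(18.60−16.00)²/(2·1.50²)) = 0.265962·exp(-1.50222) = 0.0592123
  p_C = (1/(1.76·√(2π)))·exp(−(18.60−20.15)²/(2·1.76²)) = 0.226672·exp(-0.38780) = 0.153808
  p_D = (1/(0.66·√(2π)))·exp(−(18.60−22.55)²/(2·0.66²)) = 0.604458·exp(-17.90921) = 1.00808e-08
Weight by the priors:
  w_A·p_A = 0.13 × 0.000147468 = 1.91708e-05
  w_B·p_B = 0.34 × 0.0592123 = 0.0201322
  w_C·p_C = 0.43 × 0.153808 = 0.0661373
  w_D·p_D = 0.10 × 1.00808e-08 = 1.00808e-09
Denominator: 1.91708e-05 + 0.0201322 + 0.0661373 + 1.00808e-09 = 0.0862886
Responsibility of Setting B: 0.0201322 / 0.0862886 ≈ 0.233

0.233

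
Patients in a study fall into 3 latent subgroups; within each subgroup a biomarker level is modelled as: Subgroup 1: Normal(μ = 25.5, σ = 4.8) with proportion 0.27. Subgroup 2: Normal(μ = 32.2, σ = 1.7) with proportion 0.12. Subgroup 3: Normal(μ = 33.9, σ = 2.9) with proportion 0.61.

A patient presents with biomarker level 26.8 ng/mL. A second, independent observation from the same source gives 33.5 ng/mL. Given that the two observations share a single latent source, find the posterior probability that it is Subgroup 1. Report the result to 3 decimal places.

The responsibility of component k is π_k f_k(x) divided by Σ_j π_j f_j(x).
Since both observations come from the same component, the likelihood for component k is f_k(x₁)·f_k(x₂).
  f_1 = [(1/(4.8·√(2π)))·exp(−(26.8−25.5)²/(2·4.8²)) = 0.083113·exp(-0.03668) = 0.08012] × [0.0207244] = 0.00166044
  f_2 = [(1/(1.7·√(2π)))·exp(−(26.8−32.2)²/(2·1.7²)) = 0.234672·exp(-5.04498) = 0.00151166] × [0.175178] = 0.000264808
  f_3 = [(1/(2.9·√(2π)))·exp(−(26.8−33.9)²/(2·2.9²)) = 0.137566·exp(-2.99703) = 0.00686941] × [0.136264] = 0.000936053
Weight by the priors:
  π_1·f_1 = 0.27 × 0.00166044 = 0.000448319
  π_2·f_2 = 0.12 × 0.000264808 = 3.1777e-05
  π_3·f_3 = 0.61 × 0.000936053 = 0.000570992
Denominator: 0.000448319 + 3.1777e-05 + 0.000570992 = 0.00105109
Responsibility of Subgroup 1: 0.000448319 / 0.00105109 ≈ 0.427

0.427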